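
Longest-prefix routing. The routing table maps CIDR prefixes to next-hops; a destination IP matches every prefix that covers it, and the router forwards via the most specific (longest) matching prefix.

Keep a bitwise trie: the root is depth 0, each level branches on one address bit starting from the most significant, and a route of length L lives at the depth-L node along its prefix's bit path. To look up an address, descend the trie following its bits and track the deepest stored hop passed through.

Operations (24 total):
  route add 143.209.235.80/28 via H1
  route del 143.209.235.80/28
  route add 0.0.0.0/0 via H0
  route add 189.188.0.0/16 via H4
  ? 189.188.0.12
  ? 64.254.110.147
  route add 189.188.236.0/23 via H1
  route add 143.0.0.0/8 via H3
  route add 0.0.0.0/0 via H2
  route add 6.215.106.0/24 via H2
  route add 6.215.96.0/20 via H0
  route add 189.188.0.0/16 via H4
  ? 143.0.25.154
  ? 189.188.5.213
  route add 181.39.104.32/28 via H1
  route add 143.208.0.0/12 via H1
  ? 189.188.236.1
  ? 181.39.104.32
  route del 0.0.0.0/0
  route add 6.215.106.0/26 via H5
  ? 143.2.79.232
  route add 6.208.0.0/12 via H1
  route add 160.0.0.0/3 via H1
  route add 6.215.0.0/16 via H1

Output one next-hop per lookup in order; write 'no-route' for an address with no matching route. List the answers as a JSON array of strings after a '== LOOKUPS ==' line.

Apply in order:
  add 143.209.235.80/28 -> H1 at depth 28
  del 143.209.235.80/28 (clear depth 28)
  add 0.0.0.0/0 -> H0 at depth 0
  add 189.188.0.0/16 -> H4 at depth 16
  ? 189.188.0.12  path d0:H0→d1:-→d2:-→d3:-→d4:-→d5:-→d6:-→d7:-→d8:-→d9:-→d10:-→d11:-→d12:-→d13:-→d14:-→d15:-→d16:H4  best=H4
  ? 64.254.110.147  path d0:H0  best=H0
  add 189.188.236.0/23 -> H1 at depth 23
  add 143.0.0.0/8 -> H3 at depth 8
  add 0.0.0.0/0 -> H2 at depth 0
  add 6.215.106.0/24 -> H2 at depth 24
  add 6.215.96.0/20 -> H0 at depth 20
  add 189.188.0.0/16 -> H4 at depth 16
  ? 143.0.25.154  path d0:H2→d1:-→d2:-→d3:-→d4:-→d5:-→d6:-→d7:-→d8:H3  best=H3
  ? 189.188.5.213  path d0:H2→d1:-→d2:-→d3:-→d4:-→d5:-→d6:-→d7:-→d8:-→d9:-→d10:-→d11:-→d12:-→d13:-→d14:-→d15:-→d16:H4  best=H4
  add 181.39.104.32/28 -> H1 at depth 28
  add 143.208.0.0/12 -> H1 at depth 12
  ? 189.188.236.1  path d0:H2→d1:-→d2:-→d3:-→d4:-→d5:-→d6:-→d7:-→d8:-→d9:-→d10:-→d11:-→d12:-→d13:-→d14:-→d15:-→d16:H4→d17:-→d18:-→d19:-→d20:-→d21:-→d22:-→d23:H1  best=H1
  ? 181.39.104.32  path d0:H2→d1:-→d2:-→d3:-→d4:-→d5:-→d6:-→d7:-→d8:-→d9:-→d10:-→d11:-→d12:-→d13:-→d14:-→d15:-→d16:-→d17:-→d18:-→d19:-→d20:-→d21:-→d22:-→d23:-→d24:-→d25:-→d26:-→d27:-→d28:H1  best=H1
  del 0.0.0.0/0 (clear depth 0)
  add 6.215.106.0/26 -> H5 at depth 26
  ? 143.2.79.232  path d0:-→d1:-→d2:-→d3:-→d4:-→d5:-→d6:-→d7:-→d8:H3  best=H3
  add 6.208.0.0/12 -> H1 at depth 12
  add 160.0.0.0/3 -> H1 at depth 3
  add 6.215.0.0/16 -> H1 at depth 16

== LOOKUPS ==
["H4","H0","H3","H4","H1","H1","H3"]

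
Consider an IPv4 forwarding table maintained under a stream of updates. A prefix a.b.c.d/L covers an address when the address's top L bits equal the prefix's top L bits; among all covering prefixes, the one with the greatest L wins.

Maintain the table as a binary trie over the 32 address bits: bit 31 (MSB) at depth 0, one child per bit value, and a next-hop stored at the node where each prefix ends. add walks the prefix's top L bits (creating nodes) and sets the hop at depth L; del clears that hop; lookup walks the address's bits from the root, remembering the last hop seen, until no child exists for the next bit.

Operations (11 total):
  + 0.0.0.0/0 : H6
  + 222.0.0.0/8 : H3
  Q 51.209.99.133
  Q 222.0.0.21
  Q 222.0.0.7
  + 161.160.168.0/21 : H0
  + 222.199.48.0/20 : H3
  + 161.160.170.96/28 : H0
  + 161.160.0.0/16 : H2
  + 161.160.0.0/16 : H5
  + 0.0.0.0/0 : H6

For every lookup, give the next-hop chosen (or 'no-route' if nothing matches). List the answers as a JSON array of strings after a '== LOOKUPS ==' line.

Trace:
  add 0.0.0.0/0 -> H6 at depth 0
  add 222.0.0.0/8 -> H3 at depth 8
  Q 51.209.99.133: descend ε ; hops seen [H6] ; pick H6
  Q 222.0.0.21: descend 11011110 ; hops seen [H6,H3] ; pick H3
  Q 222.0.0.7: descend 11011110 ; hops seen [H6,H3] ; pick H3
  add 161.160.168.0/21 -> H0 at depth 21
  add 222.199.48.0/20 -> H3 at depth 20
  add 161.160.170.96/28 -> H0 at depth 28
  add 161.160.0.0/16 -> H2 at depth 16
  add 161.160.0.0/16 -> H5 at depth 16
  add 0.0.0.0/0 -> H6 at depth 0

== LOOKUPS ==
["H6","H3","H3"]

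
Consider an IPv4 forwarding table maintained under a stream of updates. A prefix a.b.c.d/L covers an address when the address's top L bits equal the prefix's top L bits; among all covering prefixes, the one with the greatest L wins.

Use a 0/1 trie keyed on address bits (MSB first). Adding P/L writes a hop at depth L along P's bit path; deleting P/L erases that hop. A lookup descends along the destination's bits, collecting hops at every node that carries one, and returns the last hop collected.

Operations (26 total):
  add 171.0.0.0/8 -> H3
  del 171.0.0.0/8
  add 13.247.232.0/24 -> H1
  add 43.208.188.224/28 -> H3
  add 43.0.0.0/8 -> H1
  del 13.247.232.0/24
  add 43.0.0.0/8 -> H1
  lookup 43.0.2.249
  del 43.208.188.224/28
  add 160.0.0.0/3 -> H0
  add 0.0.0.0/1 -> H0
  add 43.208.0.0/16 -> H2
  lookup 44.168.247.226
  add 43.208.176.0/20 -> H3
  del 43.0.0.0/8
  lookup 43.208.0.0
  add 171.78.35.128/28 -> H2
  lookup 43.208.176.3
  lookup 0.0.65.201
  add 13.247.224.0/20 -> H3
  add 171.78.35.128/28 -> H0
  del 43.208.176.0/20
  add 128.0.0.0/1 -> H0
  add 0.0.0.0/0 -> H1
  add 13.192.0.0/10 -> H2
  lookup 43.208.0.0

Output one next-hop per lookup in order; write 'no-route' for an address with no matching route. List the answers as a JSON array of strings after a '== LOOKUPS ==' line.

Process each operation:
  + 171.0.0.0/8 (H3) depth=8
  del 171.0.0.0/8 (clear depth 8)
  + 13.247.232.0/24 (H1) depth=24
  + 43.208.188.224/28 (H3) depth=28
  + 43.0.0.0/8 (H1) depth=8
  del 13.247.232.0/24 (clear depth 24)
  + 43.0.0.0/8 (H1) depth=8
  ? 43.0.2.249  path d0:-→d1:-→d2:-→d3:-→d4:-→d5:-→d6:-→d7:-→d8:H1  best=H1
  del 43.208.188.224/28 (clear depth 28)
  + 160.0.0.0/3 (H0) depth=3
  + 0.0.0.0/1 (H0) depth=1
  + 43.208.0.0/16 (H2) depth=16
  ? 44.168.247.226  path d0:-→d1:H0→d2:-→d3:-→d4:-→d5:-  best=H0
  + 43.208.176.0/20 (H3) depth=20
  del 43.0.0.0/8 (clear depth 8)
  ? 43.208.0.0  path d0:-→d1:H0→d2:-→d3:-→d4:-→d5:-→d6:-→d7:-→d8:-→d9:-→d10:-→d11:-→d12:-→d13:-→d14:-→d15:-→d16:H2  best=H2
  + 171.78.35.128/28 (H2) depth=28
  ? 43.208.176.3  path d0:-→d1:H0→d2:-→d3:-→d4:-→d5:-→d6:-→d7:-→d8:-→d9:-→d10:-→d11:-→d12:-→d13:-→d14:-→d15:-→d16:H2→d17:-→d18:-→d19:-→d20:H3  best=H3
  ? 0.0.65.201  path d0:-→d1:H0→d2:-→d3:-→d4:-  best=H0
  + 13.247.224.0/20 (H3) depth=20
  + 171.78.35.128/28 (H0) depth=28
  del 43.208.176.0/20 (clear depth 20)
  + 128.0.0.0/1 (H0) depth=1
  + 0.0.0.0/0 (H1) depth=0
  + 13.192.0.0/10 (H2) depth=10
  ? 43.208.0.0  path d0:H1→d1:H0→d2:-→d3:-→d4:-→d5:-→d6:-→d7:-→d8:-→d9:-→d10:-→d11:-→d12:-→d13:-→d14:-→d15:-→d16:H2  best=H2

== LOOKUPS ==
["H1","H0","H2","H3","H0","H2"]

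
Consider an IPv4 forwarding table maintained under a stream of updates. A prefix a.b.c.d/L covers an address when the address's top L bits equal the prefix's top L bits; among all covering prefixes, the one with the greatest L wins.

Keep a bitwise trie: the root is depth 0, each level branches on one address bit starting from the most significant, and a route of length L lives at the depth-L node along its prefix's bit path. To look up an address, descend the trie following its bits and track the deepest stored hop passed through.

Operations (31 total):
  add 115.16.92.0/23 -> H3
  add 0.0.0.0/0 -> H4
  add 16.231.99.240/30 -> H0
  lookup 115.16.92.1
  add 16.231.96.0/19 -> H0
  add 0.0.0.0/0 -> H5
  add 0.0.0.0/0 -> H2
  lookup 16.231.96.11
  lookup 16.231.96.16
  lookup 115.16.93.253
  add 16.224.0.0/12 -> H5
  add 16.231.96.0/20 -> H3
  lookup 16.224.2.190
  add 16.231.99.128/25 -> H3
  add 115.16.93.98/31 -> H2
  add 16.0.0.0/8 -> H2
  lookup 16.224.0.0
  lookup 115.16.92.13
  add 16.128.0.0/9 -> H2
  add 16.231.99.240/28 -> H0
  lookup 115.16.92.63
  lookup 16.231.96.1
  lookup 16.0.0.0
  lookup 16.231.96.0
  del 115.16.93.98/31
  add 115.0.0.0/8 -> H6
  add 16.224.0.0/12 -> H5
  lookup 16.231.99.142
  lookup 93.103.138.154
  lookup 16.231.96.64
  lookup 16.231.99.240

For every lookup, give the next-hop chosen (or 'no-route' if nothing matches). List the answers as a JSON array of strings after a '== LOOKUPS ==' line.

Trace:
  + 115.16.92.0/23 (H3) depth=23
  + 0.0.0.0/0 (H4) depth=0
  + 16.231.99.240/30 (H0) depth=30
  lookup 115.16.92.1: bits 01110011000100000101110 walk d0:H4→d1:-→d2:-→d3:-→d4:-→d5:-→d6:-→d7:-→d8:-→d9:-→d10:-→d11:-→d12:-→d13:-→d14:-→d15:-→d16:-→d17:-→d18:-→d19:-→d20:-→d21:-→d22:-→d23:H3 -> H3
  + 16.231.96.0/19 (H0) depth=19
  + 0.0.0.0/0 (H5) depth=0
  + 0.0.0.0/0 (H2) depth=0
  lookup 16.231.96.11: bits 0001000011100111011000 walk d0:H2→d1:-→d2:-→d3:-→d4:-→d5:-→d6:-→d7:-→d8:-→d9:-→d10:-→d11:-→d12:-→d13:-→d14:-→d15:-→d16:-→d17:-→d18:-→d19:H0→d20:-→d21:-→d22:- -> H0
  lookup 16.231.96.16: bits 0001000011100111011000 walk d0:H2→d1:-→d2:-→d3:-→d4:-→d5:-→d6:-→d7:-→d8:-→d9:-→d10:-→d11:-→d12:-→d13:-→d14:-→d15:-→d16:-→d17:-→d18:-→d19:H0→d20:-→d21:-→d22:- -> H0
  lookup 115.16.93.253: bits 01110011000100000101110 walk d0:H2→d1:-→d2:-→d3:-→d4:-→d5:-→d6:-→d7:-→d8:-→d9:-→d10:-→d11:-→d12:-→d13:-→d14:-→d15:-→d16:-→d17:-→d18:-→d19:-→d20:-→d21:-→d22:-→d23:H3 -> H3
  + 16.224.0.0/12 (H5) depth=12
  + 16.231.96.0/20 (H3) depth=20
  lookup 16.224.2.190: bits 0001000011100 walk d0:H2→d1:-→d2:-→d3:-→d4:-→d5:-→d6:-→d7:-→d8:-→d9:-→d10:-→d11:-→d12:H5→d13:- -> H5
  + 16.231.99.128/25 (H3) depth=25
  + 115.16.93.98/31 (H2) depth=31
  + 16.0.0.0/8 (H2) depth=8
  lookup 16.224.0.0: bits 0001000011100 walk d0:H2→d1:-→d2:-→d3:-→d4:-→d5:-→d6:-→d7:-→d8:H2→d9:-→d10:-→d11:-→d12:H5→d13:- -> H5
  lookup 115.16.92.13: bits 01110011000100000101110 walk d0:H2→d1:-→d2:-→d3:-→d4:-→d5:-→d6:-→d7:-→d8:-→d9:-→d10:-→d11:-→d12:-→d13:-→d14:-→d15:-→d16:-→d17:-→d18:-→d19:-→d20:-→d21:-→d22:-→d23:H3 -> H3
  + 16.128.0.0/9 (H2) depth=9
  + 16.231.99.240/28 (H0) depth=28
  lookup 115.16.92.63: bits 01110011000100000101110 walk d0:H2→d1:-→d2:-→d3:-→d4:-→d5:-→d6:-→d7:-→d8:-→d9:-→d10:-→d11:-→d12:-→d13:-→d14:-→d15:-→d16:-→d17:-→d18:-→d19:-→d20:-→d21:-→d22:-→d23:H3 -> H3
  lookup 16.231.96.1: bits 0001000011100111011000 walk d0:H2→d1:-→d2:-→d3:-→d4:-→d5:-→d6:-→d7:-→d8:H2→d9:H2→d10:-→d11:-→d12:H5→d13:-→d14:-→d15:-→d16:-→d17:-→d18:-→d19:H0→d20:H3→d21:-→d22:- -> H3
  lookup 16.0.0.0: bits 00010000 walk d0:H2→d1:-→d2:-→d3:-→d4:-→d5:-→d6:-→d7:-→d8:H2 -> H2
  lookup 16.231.96.0: bits 0001000011100111011000 walk d0:H2→d1:-→d2:-→d3:-→d4:-→d5:-→d6:-→d7:-→d8:H2→d9:H2→d10:-→d11:-→d12:H5→d13:-→d14:-→d15:-→d16:-→d17:-→d18:-→d19:H0→d20:H3→d21:-→d22:- -> H3
  - 115.16.93.98/31 clear@31
  + 115.0.0.0/8 (H6) depth=8
  + 16.224.0.0/12 (H5) depth=12
  lookup 16.231.99.142: bits 0001000011100111011000111 walk d0:H2→d1:-→d2:-→d3:-→d4:-→d5:-→d6:-→d7:-→d8:H2→d9:H2→d10:-→d11:-→d12:H5→d13:-→d14:-→d15:-→d16:-→d17:-→d18:-→d19:H0→d20:H3→d21:-→d22:-→d23:-→d24:-→d25:H3 -> H3
  lookup 93.103.138.154: bits 01 walk d0:H2→d1:-→d2:- -> H2
  lookup 16.231.96.64: bits 0001000011100111011000 walk d0:H2→d1:-→d2:-→d3:-→d4:-→d5:-→d6:-→d7:-→d8:H2→d9:H2→d10:-→d11:-→d12:H5→d13:-→d14:-→d15:-→d16:-→d17:-→d18:-→d19:H0→d20:H3→d21:-→d22:- -> H3
  lookup 16.231.99.240: bits 000100001110011101100011111100 walk d0:H2→d1:-→d2:-→d3:-→d4:-→d5:-→d6:-→d7:-→d8:H2→d9:H2→d10:-→d11:-→d12:H5→d13:-→d14:-→d15:-→d16:-→d17:-→d18:-→d19:H0→d20:H3→d21:-→d22:-→d23:-→d24:-→d25:H3→d26:-→d27:-→d28:H0→d29:-→d30:H0 -> H0

== LOOKUPS ==
["H3","H0","H0","H3","H5","H5","H3","H3","H3","H2","H3","H3","H2","H3","H0"]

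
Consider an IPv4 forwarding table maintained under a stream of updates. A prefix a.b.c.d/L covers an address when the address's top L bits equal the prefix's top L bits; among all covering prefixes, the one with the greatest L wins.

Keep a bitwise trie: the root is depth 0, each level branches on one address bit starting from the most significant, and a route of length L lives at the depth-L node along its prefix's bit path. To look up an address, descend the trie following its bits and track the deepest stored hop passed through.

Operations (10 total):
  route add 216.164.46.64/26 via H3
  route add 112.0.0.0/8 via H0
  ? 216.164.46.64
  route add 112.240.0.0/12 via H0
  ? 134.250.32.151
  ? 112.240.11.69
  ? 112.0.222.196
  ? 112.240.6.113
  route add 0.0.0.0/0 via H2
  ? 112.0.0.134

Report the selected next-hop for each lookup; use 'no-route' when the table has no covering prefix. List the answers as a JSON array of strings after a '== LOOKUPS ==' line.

Trace:
  add 216.164.46.64/26 -> H3 at depth 26
  add 112.0.0.0/8 -> H0 at depth 8
  ? 216.164.46.64  path d0:-→d1:-→d2:-→d3:-→d4:-→d5:-→d6:-→d7:-→d8:-→d9:-→d10:-→d11:-→d12:-→d13:-→d14:-→d15:-→d16:-→d17:-→d18:-→d19:-→d20:-→d21:-→d22:-→d23:-→d24:-→d25:-→d26:H3  best=H3
  add 112.240.0.0/12 -> H0 at depth 12
  ? 134.250.32.151  path d0:-→d1:-  best=no-route
  ? 112.240.11.69  path d0:-→d1:-→d2:-→d3:-→d4:-→d5:-→d6:-→d7:-→d8:H0→d9:-→d10:-→d11:-→d12:H0  best=H0
  ? 112.0.222.196  path d0:-→d1:-→d2:-→d3:-→d4:-→d5:-→d6:-→d7:-→d8:H0  best=H0
  ? 112.240.6.113  path d0:-→d1:-→d2:-→d3:-→d4:-→d5:-→d6:-→d7:-→d8:H0→d9:-→d10:-→d11:-→d12:H0  best=H0
  add 0.0.0.0/0 -> H2 at depth 0
  ? 112.0.0.134  path d0:H2→d1:-→d2:-→d3:-→d4:-→d5:-→d6:-→d7:-→d8:H0  best=H0

== LOOKUPS ==
["H3","no-route","H0","H0","H0","H0"]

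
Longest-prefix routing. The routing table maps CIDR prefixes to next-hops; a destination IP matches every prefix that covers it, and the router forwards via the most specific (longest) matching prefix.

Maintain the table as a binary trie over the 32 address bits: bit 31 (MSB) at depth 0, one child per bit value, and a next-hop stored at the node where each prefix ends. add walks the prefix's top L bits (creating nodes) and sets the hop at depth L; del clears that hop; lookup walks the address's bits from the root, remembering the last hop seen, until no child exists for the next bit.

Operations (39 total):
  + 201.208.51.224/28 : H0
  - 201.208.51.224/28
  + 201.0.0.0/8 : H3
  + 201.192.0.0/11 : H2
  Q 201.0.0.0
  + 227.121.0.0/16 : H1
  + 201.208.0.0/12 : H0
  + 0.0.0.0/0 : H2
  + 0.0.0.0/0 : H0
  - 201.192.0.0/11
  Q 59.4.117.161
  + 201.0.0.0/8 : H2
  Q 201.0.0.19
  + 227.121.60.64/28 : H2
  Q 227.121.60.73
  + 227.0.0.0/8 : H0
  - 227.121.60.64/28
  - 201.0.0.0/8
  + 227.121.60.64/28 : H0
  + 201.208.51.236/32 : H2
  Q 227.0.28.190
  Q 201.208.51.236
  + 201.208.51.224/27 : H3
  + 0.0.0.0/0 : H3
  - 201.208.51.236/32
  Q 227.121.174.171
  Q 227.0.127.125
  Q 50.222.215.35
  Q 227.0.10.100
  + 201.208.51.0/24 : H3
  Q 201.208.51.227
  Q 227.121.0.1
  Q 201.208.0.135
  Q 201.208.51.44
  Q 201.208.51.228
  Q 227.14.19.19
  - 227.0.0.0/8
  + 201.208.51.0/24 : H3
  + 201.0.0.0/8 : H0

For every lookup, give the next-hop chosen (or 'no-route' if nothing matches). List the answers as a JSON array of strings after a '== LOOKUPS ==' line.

Process each operation:
  add 201.208.51.224/28 -> H0 at depth 28
  - 201.208.51.224/28 clear@28
  add 201.0.0.0/8 -> H3 at depth 8
  add 201.192.0.0/11 -> H2 at depth 11
  ? 201.0.0.0  path d0:-→d1:-→d2:-→d3:-→d4:-→d5:-→d6:-→d7:-→d8:H3  best=H3
  add 227.121.0.0/16 -> H1 at depth 16
  add 201.208.0.0/12 -> H0 at depth 12
  add 0.0.0.0/0 -> H2 at depth 0
  add 0.0.0.0/0 -> H0 at depth 0
  - 201.192.0.0/11 clear@11
  ? 59.4.117.161  path d0:H0  best=H0
  add 201.0.0.0/8 -> H2 at depth 8
  ? 201.0.0.19  path d0:H0→d1:-→d2:-→d3:-→d4:-→d5:-→d6:-→d7:-→d8:H2  best=H2
  add 227.121.60.64/28 -> H2 at depth 28
  ? 227.121.60.73  path d0:H0→d1:-→d2:-→d3:-→d4:-→d5:-→d6:-→d7:-→d8:-→d9:-→d10:-→d11:-→d12:-→d13:-→d14:-→d15:-→d16:H1→d17:-→d18:-→d19:-→d20:-→d21:-→d22:-→d23:-→d24:-→d25:-→d26:-→d27:-→d28:H2  best=H2
  add 227.0.0.0/8 -> H0 at depth 8
  - 227.121.60.64/28 clear@28
  - 201.0.0.0/8 clear@8
  add 227.121.60.64/28 -> H0 at depth 28
  add 201.208.51.236/32 -> H2 at depth 32
  ? 227.0.28.190  path d0:H0→d1:-→d2:-→d3:-→d4:-→d5:-→d6:-→d7:-→d8:H0→d9:-  best=H0
  ? 201.208.51.236  path d0:H0→d1:-→d2:-→d3:-→d4:-→d5:-→d6:-→d7:-→d8:-→d9:-→d10:-→d11:-→d12:H0→d13:-→d14:-→d15:-→d16:-→d17:-→d18:-→d19:-→d20:-→d21:-→d22:-→d23:-→d24:-→d25:-→d26:-→d27:-→d28:-→d29:-→d30:-→d31:-→d32:H2  best=H2
  add 201.208.51.224/27 -> H3 at depth 27
  add 0.0.0.0/0 -> H3 at depth 0
  - 201.208.51.236/32 clear@32
  ? 227.121.174.171  path d0:H3→d1:-→d2:-→d3:-→d4:-→d5:-→d6:-→d7:-→d8:H0→d9:-→d10:-→d11:-→d12:-→d13:-→d14:-→d15:-→d16:H1  best=H1
  ? 227.0.127.125  path d0:H3→d1:-→d2:-→d3:-→d4:-→d5:-→d6:-→d7:-→d8:H0→d9:-  best=H0
  ? 50.222.215.35  path d0:H3  best=H3
  ? 227.0.10.100  path d0:H3→d1:-→d2:-→d3:-→d4:-→d5:-→d6:-→d7:-→d8:H0→d9:-  best=H0
  add 201.208.51.0/24 -> H3 at depth 24
  ? 201.208.51.227  path d0:H3→d1:-→d2:-→d3:-→d4:-→d5:-→d6:-→d7:-→d8:-→d9:-→d10:-→d11:-→d12:H0→d13:-→d14:-→d15:-→d16:-→d17:-→d18:-→d19:-→d20:-→d21:-→d22:-→d23:-→d24:H3→d25:-→d26:-→d27:H3→d28:-  best=H3
  ? 227.121.0.1  path d0:H3→d1:-→d2:-→d3:-→d4:-→d5:-→d6:-→d7:-→d8:H0→d9:-→d10:-→d11:-→d12:-→d13:-→d14:-→d15:-→d16:H1→d17:-→d18:-  best=H1
  ? 201.208.0.135  path d0:H3→d1:-→d2:-→d3:-→d4:-→d5:-→d6:-→d7:-→d8:-→d9:-→d10:-→d11:-→d12:H0→d13:-→d14:-→d15:-→d16:-→d17:-→d18:-  best=H0
  ? 201.208.51.44  path d0:H3→d1:-→d2:-→d3:-→d4:-→d5:-→d6:-→d7:-→d8:-→d9:-→d10:-→d11:-→d12:H0→d13:-→d14:-→d15:-→d16:-→d17:-→d18:-→d19:-→d20:-→d21:-→d22:-→d23:-→d24:H3  best=H3
  ? 201.208.51.228  path d0:H3→d1:-→d2:-→d3:-→d4:-→d5:-→d6:-→d7:-→d8:-→d9:-→d10:-→d11:-→d12:H0→d13:-→d14:-→d15:-→d16:-→d17:-→d18:-→d19:-→d20:-→d21:-→d22:-→d23:-→d24:H3→d25:-→d26:-→d27:H3→d28:-  best=H3
  ? 227.14.19.19  path d0:H3→d1:-→d2:-→d3:-→d4:-→d5:-→d6:-→d7:-→d8:H0→d9:-  best=H0
  - 227.0.0.0/8 clear@8
  add 201.208.51.0/24 -> H3 at depth 24
  add 201.0.0.0/8 -> H0 at depth 8

== LOOKUPS ==
["H3","H0","H2","H2","H0","H2","H1","H0","H3","H0","H3","H1","H0","H3","H3","H0"]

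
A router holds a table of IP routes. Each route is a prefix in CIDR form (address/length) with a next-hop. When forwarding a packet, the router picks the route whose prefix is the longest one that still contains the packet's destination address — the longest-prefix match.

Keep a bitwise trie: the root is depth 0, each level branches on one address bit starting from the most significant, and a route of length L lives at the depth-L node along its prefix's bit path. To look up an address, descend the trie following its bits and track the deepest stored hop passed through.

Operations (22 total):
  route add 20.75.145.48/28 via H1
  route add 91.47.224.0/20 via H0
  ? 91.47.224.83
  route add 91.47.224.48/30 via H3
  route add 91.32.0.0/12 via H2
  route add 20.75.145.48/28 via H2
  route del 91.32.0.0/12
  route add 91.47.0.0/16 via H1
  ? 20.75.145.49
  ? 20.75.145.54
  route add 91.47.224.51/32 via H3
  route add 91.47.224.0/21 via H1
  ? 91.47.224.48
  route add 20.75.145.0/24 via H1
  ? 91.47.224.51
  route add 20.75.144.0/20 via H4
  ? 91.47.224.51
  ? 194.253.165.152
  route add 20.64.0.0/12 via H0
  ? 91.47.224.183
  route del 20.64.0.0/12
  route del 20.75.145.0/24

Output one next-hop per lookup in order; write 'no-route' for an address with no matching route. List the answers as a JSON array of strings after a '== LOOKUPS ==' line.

Apply in order:
  + 20.75.145.48/28 (H1) depth=28
  + 91.47.224.0/20 (H0) depth=20
  Q 91.47.224.83: descend 01011011001011111110 ; hops seen [H0] ; pick H0
  + 91.47.224.48/30 (H3) depth=30
  + 91.32.0.0/12 (H2) depth=12
  + 20.75.145.48/28 (H2) depth=28
  - 91.32.0.0/12 clear@12
  + 91.47.0.0/16 (H1) depth=16
  Q 20.75.145.49: descend 0001010001001011100100010011 ; hops seen [H2] ; pick H2
  Q 20.75.145.54: descend 0001010001001011100100010011 ; hops seen [H2] ; pick H2
  + 91.47.224.51/32 (H3) depth=32
  + 91.47.224.0/21 (H1) depth=21
  Q 91.47.224.48: descend 010110110010111111100000001100 ; hops seen [H1,H0,H1,H3] ; pick H3
  + 20.75.145.0/24 (H1) depth=24
  Q 91.47.224.51: descend 01011011001011111110000000110011 ; hops seen [H1,H0,H1,H3,H3] ; pick H3
  + 20.75.144.0/20 (H4) depth=20
  Q 91.47.224.51: descend 01011011001011111110000000110011 ; hops seen [H1,H0,H1,H3,H3] ; pick H3
  Q 194.253.165.152: descend ε ; hops seen [∅] ; pick no-route
  + 20.64.0.0/12 (H0) depth=12
  Q 91.47.224.183: descend 010110110010111111100000 ; hops seen [H1,H0,H1] ; pick H1
  - 20.64.0.0/12 clear@12
  - 20.75.145.0/24 clear@24

== LOOKUPS ==
["H0","H2","H2","H3","H3","H3","no-route","H1"]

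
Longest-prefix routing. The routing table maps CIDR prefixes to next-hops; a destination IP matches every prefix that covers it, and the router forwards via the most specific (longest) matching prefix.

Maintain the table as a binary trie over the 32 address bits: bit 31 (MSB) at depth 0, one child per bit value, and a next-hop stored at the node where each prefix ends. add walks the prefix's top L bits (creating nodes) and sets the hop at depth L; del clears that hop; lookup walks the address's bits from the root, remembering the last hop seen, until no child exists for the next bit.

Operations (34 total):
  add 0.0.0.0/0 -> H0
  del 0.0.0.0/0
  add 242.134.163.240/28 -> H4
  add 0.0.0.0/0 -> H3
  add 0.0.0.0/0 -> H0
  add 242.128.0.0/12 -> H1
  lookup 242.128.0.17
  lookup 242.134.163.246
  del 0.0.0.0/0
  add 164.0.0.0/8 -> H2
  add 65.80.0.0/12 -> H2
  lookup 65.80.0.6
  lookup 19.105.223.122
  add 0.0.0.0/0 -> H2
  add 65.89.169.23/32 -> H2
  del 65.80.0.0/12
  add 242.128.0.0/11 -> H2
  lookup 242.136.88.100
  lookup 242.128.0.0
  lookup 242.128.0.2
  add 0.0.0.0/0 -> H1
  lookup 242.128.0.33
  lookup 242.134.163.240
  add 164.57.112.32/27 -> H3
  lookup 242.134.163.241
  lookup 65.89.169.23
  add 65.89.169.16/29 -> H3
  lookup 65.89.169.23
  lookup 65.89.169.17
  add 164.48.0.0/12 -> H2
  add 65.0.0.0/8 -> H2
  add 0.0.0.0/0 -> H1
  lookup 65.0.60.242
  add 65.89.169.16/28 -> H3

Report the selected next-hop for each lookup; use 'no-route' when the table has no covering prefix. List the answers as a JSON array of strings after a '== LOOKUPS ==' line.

Apply in order:
  add 0.0.0.0/0 -> H0 at depth 0
  del 0.0.0.0/0 (clear depth 0)
  add 242.134.163.240/28 -> H4 at depth 28
  add 0.0.0.0/0 -> H3 at depth 0
  add 0.0.0.0/0 -> H0 at depth 0
  add 242.128.0.0/12 -> H1 at depth 12
  lookup 242.128.0.17: bits 1111001010000 walk d0:H0→d1:-→d2:-→d3:-→d4:-→d5:-→d6:-→d7:-→d8:-→d9:-→d10:-→d11:-→d12:H1→d13:- -> H1
  lookup 242.134.163.246: bits 1111001010000110101000111111 walk d0:H0→d1:-→d2:-→d3:-→d4:-→d5:-→d6:-→d7:-→d8:-→d9:-→d10:-→d11:-→d12:H1→d13:-→d14:-→d15:-→d16:-→d17:-→d18:-→d19:-→d20:-→d21:-→d22:-→d23:-→d24:-→d25:-→d26:-→d27:-→d28:H4 -> H4
  del 0.0.0.0/0 (clear depth 0)
  add 164.0.0.0/8 -> H2 at depth 8
  add 65.80.0.0/12 -> H2 at depth 12
  lookup 65.80.0.6: bits 010000010101 walk d0:-→d1:-→d2:-→d3:-→d4:-→d5:-→d6:-→d7:-→d8:-→d9:-→d10:-→d11:-→d12:H2 -> H2
  lookup 19.105.223.122: bits 0 walk d0:-→d1:- -> no-route
  add 0.0.0.0/0 -> H2 at depth 0
  add 65.89.169.23/32 -> H2 at depth 32
  del 65.80.0.0/12 (clear depth 12)
  add 242.128.0.0/11 -> H2 at depth 11
  lookup 242.136.88.100: bits 111100101000 walk d0:H2→d1:-→d2:-→d3:-→d4:-→d5:-→d6:-→d7:-→d8:-→d9:-→d10:-→d11:H2→d12:H1 -> H1
  lookup 242.128.0.0: bits 1111001010000 walk d0:H2→d1:-→d2:-→d3:-→d4:-→d5:-→d6:-→d7:-→d8:-→d9:-→d10:-→d11:H2→d12:H1→d13:- -> H1
  lookup 242.128.0.2: bits 1111001010000 walk d0:H2→d1:-→d2:-→d3:-→d4:-→d5:-→d6:-→d7:-→d8:-→d9:-→d10:-→d11:H2→d12:H1→d13:- -> H1
  add 0.0.0.0/0 -> H1 at depth 0
  lookup 242.128.0.33: bits 1111001010000 walk d0:H1→d1:-→d2:-→d3:-→d4:-→d5:-→d6:-→d7:-→d8:-→d9:-→d10:-→d11:H2→d12:H1→d13:- -> H1
  lookup 242.134.163.240: bits 1111001010000110101000111111 walk d0:H1→d1:-→d2:-→d3:-→d4:-→d5:-→d6:-→d7:-→d8:-→d9:-→d10:-→d11:H2→d12:H1→d13:-→d14:-→d15:-→d16:-→d17:-→d18:-→d19:-→d20:-→d21:-→d22:-→d23:-→d24:-→d25:-→d26:-→d27:-→d28:H4 -> H4
  add 164.57.112.32/27 -> H3 at depth 27
  lookup 242.134.163.241: bits 1111001010000110101000111111 walk d0:H1→d1:-→d2:-→d3:-→d4:-→d5:-→d6:-→d7:-→d8:-→d9:-→d10:-→d11:H2→d12:H1→d13:-→d14:-→d15:-→d16:-→d17:-→d18:-→d19:-→d20:-→d21:-→d22:-→d23:-→d24:-→d25:-→d26:-→d27:-→d28:H4 -> H4
  lookup 65.89.169.23: bits 01000001010110011010100100010111 walk d0:H1→d1:-→d2:-→d3:-→d4:-→d5:-→d6:-→d7:-→d8:-→d9:-→d10:-→d11:-→d12:-→d13:-→d14:-→d15:-→d16:-→d17:-→d18:-→d19:-→d20:-→d21:-→d22:-→d23:-→d24:-→d25:-→d26:-→d27:-→d28:-→d29:-→d30:-→d31:-→d32:H2 -> H2
  add 65.89.169.16/29 -> H3 at depth 29
  lookup 65.89.169.23: bits 01000001010110011010100100010111 walk d0:H1→d1:-→d2:-→d3:-→d4:-→d5:-→d6:-→d7:-→d8:-→d9:-→d10:-→d11:-→d12:-→d13:-→d14:-→d15:-→d16:-→d17:-→d18:-→d19:-→d20:-→d21:-→d22:-→d23:-→d24:-→d25:-→d26:-→d27:-→d28:-→d29:H3→d30:-→d31:-→d32:H2 -> H2
  lookup 65.89.169.17: bits 01000001010110011010100100010 walk d0:H1→d1:-→d2:-→d3:-→d4:-→d5:-→d6:-→d7:-→d8:-→d9:-→d10:-→d11:-→d12:-→d13:-→d14:-→d15:-→d16:-→d17:-→d18:-→d19:-→d20:-→d21:-→d22:-→d23:-→d24:-→d25:-→d26:-→d27:-→d28:-→d29:H3 -> H3
  add 164.48.0.0/12 -> H2 at depth 12
  add 65.0.0.0/8 -> H2 at depth 8
  add 0.0.0.0/0 -> H1 at depth 0
  lookup 65.0.60.242: bits 010000010 walk d0:H1→d1:-→d2:-→d3:-→d4:-→d5:-→d6:-→d7:-→d8:H2→d9:- -> H2
  add 65.89.169.16/28 -> H3 at depth 28

== LOOKUPS ==
["H1","H4","H2","no-route","H1","H1","H1","H1","H4","H4","H2","H2","H3","H2"]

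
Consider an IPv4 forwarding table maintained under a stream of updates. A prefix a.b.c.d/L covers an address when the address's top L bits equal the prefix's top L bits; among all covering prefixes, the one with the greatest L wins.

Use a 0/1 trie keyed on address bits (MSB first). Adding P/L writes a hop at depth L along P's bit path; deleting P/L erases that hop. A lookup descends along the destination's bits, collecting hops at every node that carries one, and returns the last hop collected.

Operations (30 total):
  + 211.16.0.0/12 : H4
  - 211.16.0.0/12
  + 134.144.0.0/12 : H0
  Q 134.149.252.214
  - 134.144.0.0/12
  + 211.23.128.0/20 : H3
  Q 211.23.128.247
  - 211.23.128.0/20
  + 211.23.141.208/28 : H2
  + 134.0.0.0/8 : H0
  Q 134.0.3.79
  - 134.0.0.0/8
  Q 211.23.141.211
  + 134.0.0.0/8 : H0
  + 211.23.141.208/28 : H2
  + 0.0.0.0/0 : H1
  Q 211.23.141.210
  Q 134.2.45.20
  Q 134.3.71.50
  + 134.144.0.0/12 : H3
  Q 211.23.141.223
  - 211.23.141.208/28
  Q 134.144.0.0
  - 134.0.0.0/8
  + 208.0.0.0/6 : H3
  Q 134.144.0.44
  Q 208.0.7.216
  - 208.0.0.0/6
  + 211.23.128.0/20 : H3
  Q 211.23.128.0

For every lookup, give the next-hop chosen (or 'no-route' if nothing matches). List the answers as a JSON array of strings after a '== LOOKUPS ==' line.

Apply in order:
  + 211.16.0.0/12 (H4) depth=12
  - 211.16.0.0/12 clear@12
  + 134.144.0.0/12 (H0) depth=12
  Q 134.149.252.214: descend 100001101001 ; hops seen [H0] ; pick H0
  - 134.144.0.0/12 clear@12
  + 211.23.128.0/20 (H3) depth=20
  Q 211.23.128.247: descend 11010011000101111000 ; hops seen [H3] ; pick H3
  - 211.23.128.0/20 clear@20
  + 211.23.141.208/28 (H2) depth=28
  + 134.0.0.0/8 (H0) depth=8
  Q 134.0.3.79: descend 10000110 ; hops seen [H0] ; pick H0
  - 134.0.0.0/8 clear@8
  Q 211.23.141.211: descend 1101001100010111100011011101 ; hops seen [H2] ; pick H2
  + 134.0.0.0/8 (H0) depth=8
  + 211.23.141.208/28 (H2) depth=28
  + 0.0.0.0/0 (H1) depth=0
  Q 211.23.141.210: descend 1101001100010111100011011101 ; hops seen [H1,H2] ; pick H2
  Q 134.2.45.20: descend 10000110 ; hops seen [H1,H0] ; pick H0
  Q 134.3.71.50: descend 10000110 ; hops seen [H1,H0] ; pick H0
  + 134.144.0.0/12 (H3) depth=12
  Q 211.23.141.223: descend 1101001100010111100011011101 ; hops seen [H1,H2] ; pick H2
  - 211.23.141.208/28 clear@28
  Q 134.144.0.0: descend 100001101001 ; hops seen [H1,H0,H3] ; pick H3
  - 134.0.0.0/8 clear@8
  + 208.0.0.0/6 (H3) depth=6
  Q 134.144.0.44: descend 100001101001 ; hops seen [H1,H3] ; pick H3
  Q 208.0.7.216: descend 110100 ; hops seen [H1,H3] ; pick H3
  - 208.0.0.0/6 clear@6
  + 211.23.128.0/20 (H3) depth=20
  Q 211.23.128.0: descend 11010011000101111000 ; hops seen [H1,H3] ; pick H3

== LOOKUPS ==
["H0","H3","H0","H2","H2","H0","H0","H2","H3","H3","H3","H3"]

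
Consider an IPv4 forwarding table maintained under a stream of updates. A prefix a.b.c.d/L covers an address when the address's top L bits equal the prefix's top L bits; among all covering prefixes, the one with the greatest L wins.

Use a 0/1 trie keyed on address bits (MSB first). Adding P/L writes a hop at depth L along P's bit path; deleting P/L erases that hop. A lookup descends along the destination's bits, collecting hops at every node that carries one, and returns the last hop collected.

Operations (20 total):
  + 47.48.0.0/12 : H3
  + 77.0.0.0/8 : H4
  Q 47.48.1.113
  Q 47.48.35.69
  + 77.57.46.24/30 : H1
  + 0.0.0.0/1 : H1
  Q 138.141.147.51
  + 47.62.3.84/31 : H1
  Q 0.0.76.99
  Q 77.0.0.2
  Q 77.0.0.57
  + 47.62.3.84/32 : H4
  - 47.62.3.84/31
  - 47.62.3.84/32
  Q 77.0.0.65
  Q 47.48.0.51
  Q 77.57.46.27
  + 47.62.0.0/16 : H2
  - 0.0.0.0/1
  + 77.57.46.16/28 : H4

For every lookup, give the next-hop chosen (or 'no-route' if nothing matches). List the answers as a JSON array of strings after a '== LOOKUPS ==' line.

Trace:
  + 47.48.0.0/12 (H3) depth=12
  + 77.0.0.0/8 (H4) depth=8
  lookup 47.48.1.113: bits 001011110011 walk d0:-→d1:-→d2:-→d3:-→d4:-→d5:-→d6:-→d7:-→d8:-→d9:-→d10:-→d11:-→d12:H3 -> H3
  lookup 47.48.35.69: bits 001011110011 walk d0:-→d1:-→d2:-→d3:-→d4:-→d5:-→d6:-→d7:-→d8:-→d9:-→d10:-→d11:-→d12:H3 -> H3
  + 77.57.46.24/30 (H1) depth=30
  + 0.0.0.0/1 (H1) depth=1
  lookup 138.141.147.51: bits ε walk d0:- -> no-route
  + 47.62.3.84/31 (H1) depth=31
  lookup 0.0.76.99: bits 00 walk d0:-→d1:H1→d2:- -> H1
  lookup 77.0.0.2: bits 0100110100 walk d0:-→d1:H1→d2:-→d3:-→d4:-→d5:-→d6:-→d7:-→d8:H4→d9:-→d10:- -> H4
  lookup 77.0.0.57: bits 0100110100 walk d0:-→d1:H1→d2:-→d3:-→d4:-→d5:-→d6:-→d7:-→d8:H4→d9:-→d10:- -> H4
  + 47.62.3.84/32 (H4) depth=32
  - 47.62.3.84/31 clear@31
  - 47.62.3.84/32 clear@32
  lookup 77.0.0.65: bits 0100110100 walk d0:-→d1:H1→d2:-→d3:-→d4:-→d5:-→d6:-→d7:-→d8:H4→d9:-→d10:- -> H4
  lookup 47.48.0.51: bits 001011110011 walk d0:-→d1:H1→d2:-→d3:-→d4:-→d5:-→d6:-→d7:-→d8:-→d9:-→d10:-→d11:-→d12:H3 -> H3
  lookup 77.57.46.27: bits 010011010011100100101110000110 walk d0:-→d1:H1→d2:-→d3:-→d4:-→d5:-→d6:-→d7:-→d8:H4→d9:-→d10:-→d11:-→d12:-→d13:-→d14:-→d15:-→d16:-→d17:-→d18:-→d19:-→d20:-→d21:-→d22:-→d23:-→d24:-→d25:-→d26:-→d27:-→d28:-→d29:-→d30:H1 -> H1
  + 47.62.0.0/16 (H2) depth=16
  - 0.0.0.0/1 clear@1
  + 77.57.46.16/28 (H4) depth=28

== LOOKUPS ==
["H3","H3","no-route","H1","H4","H4","H4","H3","H1"]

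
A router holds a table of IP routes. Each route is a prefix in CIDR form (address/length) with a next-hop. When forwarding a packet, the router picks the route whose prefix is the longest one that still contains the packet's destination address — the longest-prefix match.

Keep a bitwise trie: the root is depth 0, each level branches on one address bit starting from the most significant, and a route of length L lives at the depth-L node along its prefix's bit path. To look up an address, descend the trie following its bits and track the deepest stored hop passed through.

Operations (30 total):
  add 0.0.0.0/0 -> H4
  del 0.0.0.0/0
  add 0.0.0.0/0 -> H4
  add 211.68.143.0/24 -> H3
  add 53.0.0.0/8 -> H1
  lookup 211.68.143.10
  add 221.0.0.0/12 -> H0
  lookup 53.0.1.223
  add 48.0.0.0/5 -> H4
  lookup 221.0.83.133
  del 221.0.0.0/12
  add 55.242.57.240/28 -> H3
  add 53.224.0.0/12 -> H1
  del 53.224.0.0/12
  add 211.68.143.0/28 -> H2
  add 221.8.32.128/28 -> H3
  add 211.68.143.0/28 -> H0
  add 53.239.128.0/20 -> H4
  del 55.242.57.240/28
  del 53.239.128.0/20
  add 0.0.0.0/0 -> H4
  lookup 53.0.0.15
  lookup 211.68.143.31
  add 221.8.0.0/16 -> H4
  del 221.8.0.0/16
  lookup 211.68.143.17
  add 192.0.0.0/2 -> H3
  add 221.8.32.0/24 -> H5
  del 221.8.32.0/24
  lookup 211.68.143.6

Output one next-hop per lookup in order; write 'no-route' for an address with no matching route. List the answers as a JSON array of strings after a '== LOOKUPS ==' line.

Apply in order:
  + 0.0.0.0/0 (H4) depth=0
  - 0.0.0.0/0 clear@0
  + 0.0.0.0/0 (H4) depth=0
  + 211.68.143.0/24 (H3) depth=24
  + 53.0.0.0/8 (H1) depth=8
  ? 211.68.143.10  path d0:H4→d1:-→d2:-→d3:-→d4:-→d5:-→d6:-→d7:-→d8:-→d9:-→d10:-→d11:-→d12:-→d13:-→d14:-→d15:-→d16:-→d17:-→d18:-→d19:-→d20:-→d21:-→d22:-→d23:-→d24:H3  best=H3
  + 221.0.0.0/12 (H0) depth=12
  ? 53.0.1.223  path d0:H4→d1:-→d2:-→d3:-→d4:-→d5:-→d6:-→d7:-→d8:H1  best=H1
  + 48.0.0.0/5 (H4) depth=5
  ? 221.0.83.133  path d0:H4→d1:-→d2:-→d3:-→d4:-→d5:-→d6:-→d7:-→d8:-→d9:-→d10:-→d11:-→d12:H0  best=H0
  - 221.0.0.0/12 clear@12
  + 55.242.57.240/28 (H3) depth=28
  + 53.224.0.0/12 (H1) depth=12
  - 53.224.0.0/12 clear@12
  + 211.68.143.0/28 (H2) depth=28
  + 221.8.32.128/28 (H3) depth=28
  + 211.68.143.0/28 (H0) depth=28
  + 53.239.128.0/20 (H4) depth=20
  - 55.242.57.240/28 clear@28
  - 53.239.128.0/20 clear@20
  + 0.0.0.0/0 (H4) depth=0
  ? 53.0.0.15  path d0:H4→d1:-→d2:-→d3:-→d4:-→d5:H4→d6:-→d7:-→d8:H1  best=H1
  ? 211.68.143.31  path d0:H4→d1:-→d2:-→d3:-→d4:-→d5:-→d6:-→d7:-→d8:-→d9:-→d10:-→d11:-→d12:-→d13:-→d14:-→d15:-→d16:-→d17:-→d18:-→d19:-→d20:-→d21:-→d22:-→d23:-→d24:H3→d25:-→d26:-→d27:-  best=H3
  + 221.8.0.0/16 (H4) depth=16
  - 221.8.0.0/16 clear@16
  ? 211.68.143.17  path d0:H4→d1:-→d2:-→d3:-→d4:-→d5:-→d6:-→d7:-→d8:-→d9:-→d10:-→d11:-→d12:-→d13:-→d14:-→d15:-→d16:-→d17:-→d18:-→d19:-→d20:-→d21:-→d22:-→d23:-→d24:H3→d25:-→d26:-→d27:-  best=H3
  + 192.0.0.0/2 (H3) depth=2
  + 221.8.32.0/24 (H5) depth=24
  - 221.8.32.0/24 clear@24
  ? 211.68.143.6  path d0:H4→d1:-→d2:H3→d3:-→d4:-→d5:-→d6:-→d7:-→d8:-→d9:-→d10:-→d11:-→d12:-→d13:-→d14:-→d15:-→d16:-→d17:-→d18:-→d19:-→d20:-→d21:-→d22:-→d23:-→d24:H3→d25:-→d26:-→d27:-→d28:H0  best=H0

== LOOKUPS ==
["H3","H1","H0","H1","H3","H3","H0"]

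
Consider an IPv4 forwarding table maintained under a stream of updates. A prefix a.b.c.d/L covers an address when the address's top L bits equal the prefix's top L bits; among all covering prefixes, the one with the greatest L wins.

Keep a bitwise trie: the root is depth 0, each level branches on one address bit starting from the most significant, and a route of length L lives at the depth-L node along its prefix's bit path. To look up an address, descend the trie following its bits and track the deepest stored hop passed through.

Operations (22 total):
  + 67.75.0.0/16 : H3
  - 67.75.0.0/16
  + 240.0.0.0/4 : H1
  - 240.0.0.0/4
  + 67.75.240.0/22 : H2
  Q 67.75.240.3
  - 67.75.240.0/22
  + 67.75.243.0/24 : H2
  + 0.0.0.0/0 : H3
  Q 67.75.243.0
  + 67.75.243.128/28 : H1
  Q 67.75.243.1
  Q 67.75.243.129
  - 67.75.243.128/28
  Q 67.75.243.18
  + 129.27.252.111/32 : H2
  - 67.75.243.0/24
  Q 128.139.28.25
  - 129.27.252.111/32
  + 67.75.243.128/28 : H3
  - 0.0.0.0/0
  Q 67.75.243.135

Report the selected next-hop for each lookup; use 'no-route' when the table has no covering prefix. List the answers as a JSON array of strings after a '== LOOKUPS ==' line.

Trace:
  + 67.75.0.0/16 (H3) depth=16
  del 67.75.0.0/16 (clear depth 16)
  + 240.0.0.0/4 (H1) depth=4
  del 240.0.0.0/4 (clear depth 4)
  + 67.75.240.0/22 (H2) depth=22
  Q 67.75.240.3: descend 0100001101001011111100 ; hops seen [H2] ; pick H2
  del 67.75.240.0/22 (clear depth 22)
  + 67.75.243.0/24 (H2) depth=24
  + 0.0.0.0/0 (H3) depth=0
  Q 67.75.243.0: descend 010000110100101111110011 ; hops seen [H3,H2] ; pick H2
  + 67.75.243.128/28 (H1) depth=28
  Q 67.75.243.1: descend 010000110100101111110011 ; hops seen [H3,H2] ; pick H2
  Q 67.75.243.129: descend 0100001101001011111100111000 ; hops seen [H3,H2,H1] ; pick H1
  del 67.75.243.128/28 (clear depth 28)
  Q 67.75.243.18: descend 010000110100101111110011 ; hops seen [H3,H2] ; pick H2
  + 129.27.252.111/32 (H2) depth=32
  del 67.75.243.0/24 (clear depth 24)
  Q 128.139.28.25: descend 1000000 ; hops seen [H3] ; pick H3
  del 129.27.252.111/32 (clear depth 32)
  + 67.75.243.128/28 (H3) depth=28
  del 0.0.0.0/0 (clear depth 0)
  Q 67.75.243.135: descend 0100001101001011111100111000 ; hops seen [H3] ; pick H3

== LOOKUPS ==
["H2","H2","H2","H1","H2","H3","H3"]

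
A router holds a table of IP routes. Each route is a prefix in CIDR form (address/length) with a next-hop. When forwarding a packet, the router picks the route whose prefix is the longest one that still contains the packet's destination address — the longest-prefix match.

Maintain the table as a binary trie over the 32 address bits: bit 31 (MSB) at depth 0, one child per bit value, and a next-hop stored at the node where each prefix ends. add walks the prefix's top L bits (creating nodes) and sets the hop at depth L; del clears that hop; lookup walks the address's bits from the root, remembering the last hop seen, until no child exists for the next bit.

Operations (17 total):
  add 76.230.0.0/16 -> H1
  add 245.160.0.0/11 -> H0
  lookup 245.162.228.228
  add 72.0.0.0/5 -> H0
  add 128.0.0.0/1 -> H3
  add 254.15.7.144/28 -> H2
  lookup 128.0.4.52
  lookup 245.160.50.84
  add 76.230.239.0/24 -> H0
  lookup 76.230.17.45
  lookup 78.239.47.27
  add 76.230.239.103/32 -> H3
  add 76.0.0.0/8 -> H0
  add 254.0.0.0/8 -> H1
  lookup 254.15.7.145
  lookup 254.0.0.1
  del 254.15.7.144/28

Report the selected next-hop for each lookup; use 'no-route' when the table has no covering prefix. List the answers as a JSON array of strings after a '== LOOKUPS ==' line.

Trace:
  add 76.230.0.0/16 -> H1 at depth 16
  add 245.160.0.0/11 -> H0 at depth 11
  Q 245.162.228.228: descend 11110101101 ; hops seen [H0] ; pick H0
  add 72.0.0.0/5 -> H0 at depth 5
  add 128.0.0.0/1 -> H3 at depth 1
  add 254.15.7.144/28 -> H2 at depth 28
  Q 128.0.4.52: descend 1 ; hops seen [H3] ; pick H3
  Q 245.160.50.84: descend 11110101101 ; hops seen [H3,H0] ; pick H0
  add 76.230.239.0/24 -> H0 at depth 24
  Q 76.230.17.45: descend 0100110011100110 ; hops seen [H0,H1] ; pick H1
  Q 78.239.47.27: descend 010011 ; hops seen [H0] ; pick H0
  add 76.230.239.103/32 -> H3 at depth 32
  add 76.0.0.0/8 -> H0 at depth 8
  add 254.0.0.0/8 -> H1 at depth 8
  Q 254.15.7.145: descend 1111111000001111000001111001 ; hops seen [H3,H1,H2] ; pick H2
  Q 254.0.0.1: descend 111111100000 ; hops seen [H3,H1] ; pick H1
  del 254.15.7.144/28 (clear depth 28)

== LOOKUPS ==
["H0","H3","H0","H1","H0","H2","H1"]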